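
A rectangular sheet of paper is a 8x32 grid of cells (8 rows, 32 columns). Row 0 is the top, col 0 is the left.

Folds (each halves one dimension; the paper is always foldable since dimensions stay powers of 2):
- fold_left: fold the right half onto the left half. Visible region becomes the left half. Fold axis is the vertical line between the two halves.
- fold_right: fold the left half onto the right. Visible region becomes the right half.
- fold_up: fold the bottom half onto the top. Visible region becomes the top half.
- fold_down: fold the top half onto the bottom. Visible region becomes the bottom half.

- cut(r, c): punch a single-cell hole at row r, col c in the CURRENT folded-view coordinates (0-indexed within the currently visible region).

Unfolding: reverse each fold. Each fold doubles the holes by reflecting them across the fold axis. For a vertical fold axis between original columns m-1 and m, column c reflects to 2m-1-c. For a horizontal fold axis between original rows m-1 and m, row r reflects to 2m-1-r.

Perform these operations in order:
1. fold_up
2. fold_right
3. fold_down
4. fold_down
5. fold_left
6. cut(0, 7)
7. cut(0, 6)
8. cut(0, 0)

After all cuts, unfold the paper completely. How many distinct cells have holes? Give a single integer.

Op 1 fold_up: fold axis h@4; visible region now rows[0,4) x cols[0,32) = 4x32
Op 2 fold_right: fold axis v@16; visible region now rows[0,4) x cols[16,32) = 4x16
Op 3 fold_down: fold axis h@2; visible region now rows[2,4) x cols[16,32) = 2x16
Op 4 fold_down: fold axis h@3; visible region now rows[3,4) x cols[16,32) = 1x16
Op 5 fold_left: fold axis v@24; visible region now rows[3,4) x cols[16,24) = 1x8
Op 6 cut(0, 7): punch at orig (3,23); cuts so far [(3, 23)]; region rows[3,4) x cols[16,24) = 1x8
Op 7 cut(0, 6): punch at orig (3,22); cuts so far [(3, 22), (3, 23)]; region rows[3,4) x cols[16,24) = 1x8
Op 8 cut(0, 0): punch at orig (3,16); cuts so far [(3, 16), (3, 22), (3, 23)]; region rows[3,4) x cols[16,24) = 1x8
Unfold 1 (reflect across v@24): 6 holes -> [(3, 16), (3, 22), (3, 23), (3, 24), (3, 25), (3, 31)]
Unfold 2 (reflect across h@3): 12 holes -> [(2, 16), (2, 22), (2, 23), (2, 24), (2, 25), (2, 31), (3, 16), (3, 22), (3, 23), (3, 24), (3, 25), (3, 31)]
Unfold 3 (reflect across h@2): 24 holes -> [(0, 16), (0, 22), (0, 23), (0, 24), (0, 25), (0, 31), (1, 16), (1, 22), (1, 23), (1, 24), (1, 25), (1, 31), (2, 16), (2, 22), (2, 23), (2, 24), (2, 25), (2, 31), (3, 16), (3, 22), (3, 23), (3, 24), (3, 25), (3, 31)]
Unfold 4 (reflect across v@16): 48 holes -> [(0, 0), (0, 6), (0, 7), (0, 8), (0, 9), (0, 15), (0, 16), (0, 22), (0, 23), (0, 24), (0, 25), (0, 31), (1, 0), (1, 6), (1, 7), (1, 8), (1, 9), (1, 15), (1, 16), (1, 22), (1, 23), (1, 24), (1, 25), (1, 31), (2, 0), (2, 6), (2, 7), (2, 8), (2, 9), (2, 15), (2, 16), (2, 22), (2, 23), (2, 24), (2, 25), (2, 31), (3, 0), (3, 6), (3, 7), (3, 8), (3, 9), (3, 15), (3, 16), (3, 22), (3, 23), (3, 24), (3, 25), (3, 31)]
Unfold 5 (reflect across h@4): 96 holes -> [(0, 0), (0, 6), (0, 7), (0, 8), (0, 9), (0, 15), (0, 16), (0, 22), (0, 23), (0, 24), (0, 25), (0, 31), (1, 0), (1, 6), (1, 7), (1, 8), (1, 9), (1, 15), (1, 16), (1, 22), (1, 23), (1, 24), (1, 25), (1, 31), (2, 0), (2, 6), (2, 7), (2, 8), (2, 9), (2, 15), (2, 16), (2, 22), (2, 23), (2, 24), (2, 25), (2, 31), (3, 0), (3, 6), (3, 7), (3, 8), (3, 9), (3, 15), (3, 16), (3, 22), (3, 23), (3, 24), (3, 25), (3, 31), (4, 0), (4, 6), (4, 7), (4, 8), (4, 9), (4, 15), (4, 16), (4, 22), (4, 23), (4, 24), (4, 25), (4, 31), (5, 0), (5, 6), (5, 7), (5, 8), (5, 9), (5, 15), (5, 16), (5, 22), (5, 23), (5, 24), (5, 25), (5, 31), (6, 0), (6, 6), (6, 7), (6, 8), (6, 9), (6, 15), (6, 16), (6, 22), (6, 23), (6, 24), (6, 25), (6, 31), (7, 0), (7, 6), (7, 7), (7, 8), (7, 9), (7, 15), (7, 16), (7, 22), (7, 23), (7, 24), (7, 25), (7, 31)]

Answer: 96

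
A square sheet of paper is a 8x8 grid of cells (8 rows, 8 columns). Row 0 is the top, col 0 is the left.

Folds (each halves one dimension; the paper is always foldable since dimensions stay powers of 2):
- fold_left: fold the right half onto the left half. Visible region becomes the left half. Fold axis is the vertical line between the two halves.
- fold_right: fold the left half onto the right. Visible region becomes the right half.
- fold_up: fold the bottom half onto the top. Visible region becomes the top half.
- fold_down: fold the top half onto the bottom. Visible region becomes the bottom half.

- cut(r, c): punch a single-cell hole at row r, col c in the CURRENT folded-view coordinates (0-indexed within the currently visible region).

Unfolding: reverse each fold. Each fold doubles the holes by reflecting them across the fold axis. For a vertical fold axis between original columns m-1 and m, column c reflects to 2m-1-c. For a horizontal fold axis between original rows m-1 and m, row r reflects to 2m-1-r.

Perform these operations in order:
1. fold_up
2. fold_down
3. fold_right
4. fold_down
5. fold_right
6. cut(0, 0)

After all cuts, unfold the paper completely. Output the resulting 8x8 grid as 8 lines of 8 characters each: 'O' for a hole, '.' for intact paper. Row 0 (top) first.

Answer: .OO..OO.
.OO..OO.
.OO..OO.
.OO..OO.
.OO..OO.
.OO..OO.
.OO..OO.
.OO..OO.

Derivation:
Op 1 fold_up: fold axis h@4; visible region now rows[0,4) x cols[0,8) = 4x8
Op 2 fold_down: fold axis h@2; visible region now rows[2,4) x cols[0,8) = 2x8
Op 3 fold_right: fold axis v@4; visible region now rows[2,4) x cols[4,8) = 2x4
Op 4 fold_down: fold axis h@3; visible region now rows[3,4) x cols[4,8) = 1x4
Op 5 fold_right: fold axis v@6; visible region now rows[3,4) x cols[6,8) = 1x2
Op 6 cut(0, 0): punch at orig (3,6); cuts so far [(3, 6)]; region rows[3,4) x cols[6,8) = 1x2
Unfold 1 (reflect across v@6): 2 holes -> [(3, 5), (3, 6)]
Unfold 2 (reflect across h@3): 4 holes -> [(2, 5), (2, 6), (3, 5), (3, 6)]
Unfold 3 (reflect across v@4): 8 holes -> [(2, 1), (2, 2), (2, 5), (2, 6), (3, 1), (3, 2), (3, 5), (3, 6)]
Unfold 4 (reflect across h@2): 16 holes -> [(0, 1), (0, 2), (0, 5), (0, 6), (1, 1), (1, 2), (1, 5), (1, 6), (2, 1), (2, 2), (2, 5), (2, 6), (3, 1), (3, 2), (3, 5), (3, 6)]
Unfold 5 (reflect across h@4): 32 holes -> [(0, 1), (0, 2), (0, 5), (0, 6), (1, 1), (1, 2), (1, 5), (1, 6), (2, 1), (2, 2), (2, 5), (2, 6), (3, 1), (3, 2), (3, 5), (3, 6), (4, 1), (4, 2), (4, 5), (4, 6), (5, 1), (5, 2), (5, 5), (5, 6), (6, 1), (6, 2), (6, 5), (6, 6), (7, 1), (7, 2), (7, 5), (7, 6)]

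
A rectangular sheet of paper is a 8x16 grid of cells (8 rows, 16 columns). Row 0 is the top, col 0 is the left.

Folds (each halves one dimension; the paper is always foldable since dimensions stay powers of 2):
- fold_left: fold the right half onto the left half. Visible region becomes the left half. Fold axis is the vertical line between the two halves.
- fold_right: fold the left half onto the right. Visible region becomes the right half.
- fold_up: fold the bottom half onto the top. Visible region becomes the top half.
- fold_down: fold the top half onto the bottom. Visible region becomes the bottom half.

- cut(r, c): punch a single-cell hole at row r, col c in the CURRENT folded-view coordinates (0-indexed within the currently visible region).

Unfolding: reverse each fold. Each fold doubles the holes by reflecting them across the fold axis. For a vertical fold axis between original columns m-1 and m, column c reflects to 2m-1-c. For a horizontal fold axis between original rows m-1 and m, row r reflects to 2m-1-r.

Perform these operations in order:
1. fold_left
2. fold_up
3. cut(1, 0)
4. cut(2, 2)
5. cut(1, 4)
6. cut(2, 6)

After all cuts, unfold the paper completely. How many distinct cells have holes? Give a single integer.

Answer: 16

Derivation:
Op 1 fold_left: fold axis v@8; visible region now rows[0,8) x cols[0,8) = 8x8
Op 2 fold_up: fold axis h@4; visible region now rows[0,4) x cols[0,8) = 4x8
Op 3 cut(1, 0): punch at orig (1,0); cuts so far [(1, 0)]; region rows[0,4) x cols[0,8) = 4x8
Op 4 cut(2, 2): punch at orig (2,2); cuts so far [(1, 0), (2, 2)]; region rows[0,4) x cols[0,8) = 4x8
Op 5 cut(1, 4): punch at orig (1,4); cuts so far [(1, 0), (1, 4), (2, 2)]; region rows[0,4) x cols[0,8) = 4x8
Op 6 cut(2, 6): punch at orig (2,6); cuts so far [(1, 0), (1, 4), (2, 2), (2, 6)]; region rows[0,4) x cols[0,8) = 4x8
Unfold 1 (reflect across h@4): 8 holes -> [(1, 0), (1, 4), (2, 2), (2, 6), (5, 2), (5, 6), (6, 0), (6, 4)]
Unfold 2 (reflect across v@8): 16 holes -> [(1, 0), (1, 4), (1, 11), (1, 15), (2, 2), (2, 6), (2, 9), (2, 13), (5, 2), (5, 6), (5, 9), (5, 13), (6, 0), (6, 4), (6, 11), (6, 15)]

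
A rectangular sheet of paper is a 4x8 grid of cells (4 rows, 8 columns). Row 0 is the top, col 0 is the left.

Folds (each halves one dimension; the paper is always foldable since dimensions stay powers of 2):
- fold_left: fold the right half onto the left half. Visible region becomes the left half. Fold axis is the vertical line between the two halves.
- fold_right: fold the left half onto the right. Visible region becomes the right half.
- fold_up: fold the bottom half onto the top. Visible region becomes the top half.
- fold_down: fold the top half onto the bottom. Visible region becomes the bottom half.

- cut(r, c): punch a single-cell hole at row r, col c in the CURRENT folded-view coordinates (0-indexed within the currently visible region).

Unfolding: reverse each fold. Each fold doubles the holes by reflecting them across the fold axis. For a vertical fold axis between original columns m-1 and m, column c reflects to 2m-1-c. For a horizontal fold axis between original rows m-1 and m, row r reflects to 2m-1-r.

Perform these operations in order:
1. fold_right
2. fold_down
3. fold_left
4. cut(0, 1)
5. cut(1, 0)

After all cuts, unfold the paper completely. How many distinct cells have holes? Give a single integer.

Answer: 16

Derivation:
Op 1 fold_right: fold axis v@4; visible region now rows[0,4) x cols[4,8) = 4x4
Op 2 fold_down: fold axis h@2; visible region now rows[2,4) x cols[4,8) = 2x4
Op 3 fold_left: fold axis v@6; visible region now rows[2,4) x cols[4,6) = 2x2
Op 4 cut(0, 1): punch at orig (2,5); cuts so far [(2, 5)]; region rows[2,4) x cols[4,6) = 2x2
Op 5 cut(1, 0): punch at orig (3,4); cuts so far [(2, 5), (3, 4)]; region rows[2,4) x cols[4,6) = 2x2
Unfold 1 (reflect across v@6): 4 holes -> [(2, 5), (2, 6), (3, 4), (3, 7)]
Unfold 2 (reflect across h@2): 8 holes -> [(0, 4), (0, 7), (1, 5), (1, 6), (2, 5), (2, 6), (3, 4), (3, 7)]
Unfold 3 (reflect across v@4): 16 holes -> [(0, 0), (0, 3), (0, 4), (0, 7), (1, 1), (1, 2), (1, 5), (1, 6), (2, 1), (2, 2), (2, 5), (2, 6), (3, 0), (3, 3), (3, 4), (3, 7)]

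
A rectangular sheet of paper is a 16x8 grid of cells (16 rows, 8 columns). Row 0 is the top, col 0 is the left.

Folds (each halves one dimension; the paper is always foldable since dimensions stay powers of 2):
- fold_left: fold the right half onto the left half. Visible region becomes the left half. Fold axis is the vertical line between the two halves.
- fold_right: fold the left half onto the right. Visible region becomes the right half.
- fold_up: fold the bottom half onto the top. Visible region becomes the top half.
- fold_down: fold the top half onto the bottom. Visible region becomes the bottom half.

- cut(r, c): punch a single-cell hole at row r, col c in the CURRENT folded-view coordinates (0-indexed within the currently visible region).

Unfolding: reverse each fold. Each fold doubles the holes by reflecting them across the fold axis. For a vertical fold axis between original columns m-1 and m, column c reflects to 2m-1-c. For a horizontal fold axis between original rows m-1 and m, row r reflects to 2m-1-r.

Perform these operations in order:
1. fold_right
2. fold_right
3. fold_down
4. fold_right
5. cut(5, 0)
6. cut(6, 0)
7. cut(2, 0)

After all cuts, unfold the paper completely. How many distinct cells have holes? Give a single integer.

Answer: 48

Derivation:
Op 1 fold_right: fold axis v@4; visible region now rows[0,16) x cols[4,8) = 16x4
Op 2 fold_right: fold axis v@6; visible region now rows[0,16) x cols[6,8) = 16x2
Op 3 fold_down: fold axis h@8; visible region now rows[8,16) x cols[6,8) = 8x2
Op 4 fold_right: fold axis v@7; visible region now rows[8,16) x cols[7,8) = 8x1
Op 5 cut(5, 0): punch at orig (13,7); cuts so far [(13, 7)]; region rows[8,16) x cols[7,8) = 8x1
Op 6 cut(6, 0): punch at orig (14,7); cuts so far [(13, 7), (14, 7)]; region rows[8,16) x cols[7,8) = 8x1
Op 7 cut(2, 0): punch at orig (10,7); cuts so far [(10, 7), (13, 7), (14, 7)]; region rows[8,16) x cols[7,8) = 8x1
Unfold 1 (reflect across v@7): 6 holes -> [(10, 6), (10, 7), (13, 6), (13, 7), (14, 6), (14, 7)]
Unfold 2 (reflect across h@8): 12 holes -> [(1, 6), (1, 7), (2, 6), (2, 7), (5, 6), (5, 7), (10, 6), (10, 7), (13, 6), (13, 7), (14, 6), (14, 7)]
Unfold 3 (reflect across v@6): 24 holes -> [(1, 4), (1, 5), (1, 6), (1, 7), (2, 4), (2, 5), (2, 6), (2, 7), (5, 4), (5, 5), (5, 6), (5, 7), (10, 4), (10, 5), (10, 6), (10, 7), (13, 4), (13, 5), (13, 6), (13, 7), (14, 4), (14, 5), (14, 6), (14, 7)]
Unfold 4 (reflect across v@4): 48 holes -> [(1, 0), (1, 1), (1, 2), (1, 3), (1, 4), (1, 5), (1, 6), (1, 7), (2, 0), (2, 1), (2, 2), (2, 3), (2, 4), (2, 5), (2, 6), (2, 7), (5, 0), (5, 1), (5, 2), (5, 3), (5, 4), (5, 5), (5, 6), (5, 7), (10, 0), (10, 1), (10, 2), (10, 3), (10, 4), (10, 5), (10, 6), (10, 7), (13, 0), (13, 1), (13, 2), (13, 3), (13, 4), (13, 5), (13, 6), (13, 7), (14, 0), (14, 1), (14, 2), (14, 3), (14, 4), (14, 5), (14, 6), (14, 7)]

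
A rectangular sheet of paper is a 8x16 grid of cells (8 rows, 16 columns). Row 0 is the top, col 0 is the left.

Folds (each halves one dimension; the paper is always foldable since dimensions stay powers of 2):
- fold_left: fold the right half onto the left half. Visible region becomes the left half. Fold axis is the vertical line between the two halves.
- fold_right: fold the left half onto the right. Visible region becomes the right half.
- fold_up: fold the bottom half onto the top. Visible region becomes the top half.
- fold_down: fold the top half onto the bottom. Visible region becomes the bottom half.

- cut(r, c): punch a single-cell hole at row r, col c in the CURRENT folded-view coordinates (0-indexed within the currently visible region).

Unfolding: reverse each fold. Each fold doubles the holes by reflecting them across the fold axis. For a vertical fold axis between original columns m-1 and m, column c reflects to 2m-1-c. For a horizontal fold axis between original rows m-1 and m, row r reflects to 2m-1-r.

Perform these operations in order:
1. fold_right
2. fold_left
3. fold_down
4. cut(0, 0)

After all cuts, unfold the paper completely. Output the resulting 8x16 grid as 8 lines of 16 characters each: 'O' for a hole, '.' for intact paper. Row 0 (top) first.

Answer: ................
................
................
O......OO......O
O......OO......O
................
................
................

Derivation:
Op 1 fold_right: fold axis v@8; visible region now rows[0,8) x cols[8,16) = 8x8
Op 2 fold_left: fold axis v@12; visible region now rows[0,8) x cols[8,12) = 8x4
Op 3 fold_down: fold axis h@4; visible region now rows[4,8) x cols[8,12) = 4x4
Op 4 cut(0, 0): punch at orig (4,8); cuts so far [(4, 8)]; region rows[4,8) x cols[8,12) = 4x4
Unfold 1 (reflect across h@4): 2 holes -> [(3, 8), (4, 8)]
Unfold 2 (reflect across v@12): 4 holes -> [(3, 8), (3, 15), (4, 8), (4, 15)]
Unfold 3 (reflect across v@8): 8 holes -> [(3, 0), (3, 7), (3, 8), (3, 15), (4, 0), (4, 7), (4, 8), (4, 15)]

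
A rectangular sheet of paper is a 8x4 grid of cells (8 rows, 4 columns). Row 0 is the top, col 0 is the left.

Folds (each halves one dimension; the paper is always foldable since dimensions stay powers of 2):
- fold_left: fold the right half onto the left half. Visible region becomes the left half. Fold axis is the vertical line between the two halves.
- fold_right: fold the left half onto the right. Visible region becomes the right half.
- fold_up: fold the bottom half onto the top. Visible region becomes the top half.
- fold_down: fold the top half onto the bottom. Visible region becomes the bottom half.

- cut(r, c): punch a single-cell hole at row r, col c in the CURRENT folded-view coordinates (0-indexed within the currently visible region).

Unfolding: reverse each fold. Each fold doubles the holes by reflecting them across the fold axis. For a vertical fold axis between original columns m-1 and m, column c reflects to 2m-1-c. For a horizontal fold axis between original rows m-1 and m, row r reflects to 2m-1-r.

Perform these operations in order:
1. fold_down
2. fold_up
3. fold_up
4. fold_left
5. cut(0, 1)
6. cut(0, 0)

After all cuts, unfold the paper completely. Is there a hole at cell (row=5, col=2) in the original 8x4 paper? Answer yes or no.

Answer: yes

Derivation:
Op 1 fold_down: fold axis h@4; visible region now rows[4,8) x cols[0,4) = 4x4
Op 2 fold_up: fold axis h@6; visible region now rows[4,6) x cols[0,4) = 2x4
Op 3 fold_up: fold axis h@5; visible region now rows[4,5) x cols[0,4) = 1x4
Op 4 fold_left: fold axis v@2; visible region now rows[4,5) x cols[0,2) = 1x2
Op 5 cut(0, 1): punch at orig (4,1); cuts so far [(4, 1)]; region rows[4,5) x cols[0,2) = 1x2
Op 6 cut(0, 0): punch at orig (4,0); cuts so far [(4, 0), (4, 1)]; region rows[4,5) x cols[0,2) = 1x2
Unfold 1 (reflect across v@2): 4 holes -> [(4, 0), (4, 1), (4, 2), (4, 3)]
Unfold 2 (reflect across h@5): 8 holes -> [(4, 0), (4, 1), (4, 2), (4, 3), (5, 0), (5, 1), (5, 2), (5, 3)]
Unfold 3 (reflect across h@6): 16 holes -> [(4, 0), (4, 1), (4, 2), (4, 3), (5, 0), (5, 1), (5, 2), (5, 3), (6, 0), (6, 1), (6, 2), (6, 3), (7, 0), (7, 1), (7, 2), (7, 3)]
Unfold 4 (reflect across h@4): 32 holes -> [(0, 0), (0, 1), (0, 2), (0, 3), (1, 0), (1, 1), (1, 2), (1, 3), (2, 0), (2, 1), (2, 2), (2, 3), (3, 0), (3, 1), (3, 2), (3, 3), (4, 0), (4, 1), (4, 2), (4, 3), (5, 0), (5, 1), (5, 2), (5, 3), (6, 0), (6, 1), (6, 2), (6, 3), (7, 0), (7, 1), (7, 2), (7, 3)]
Holes: [(0, 0), (0, 1), (0, 2), (0, 3), (1, 0), (1, 1), (1, 2), (1, 3), (2, 0), (2, 1), (2, 2), (2, 3), (3, 0), (3, 1), (3, 2), (3, 3), (4, 0), (4, 1), (4, 2), (4, 3), (5, 0), (5, 1), (5, 2), (5, 3), (6, 0), (6, 1), (6, 2), (6, 3), (7, 0), (7, 1), (7, 2), (7, 3)]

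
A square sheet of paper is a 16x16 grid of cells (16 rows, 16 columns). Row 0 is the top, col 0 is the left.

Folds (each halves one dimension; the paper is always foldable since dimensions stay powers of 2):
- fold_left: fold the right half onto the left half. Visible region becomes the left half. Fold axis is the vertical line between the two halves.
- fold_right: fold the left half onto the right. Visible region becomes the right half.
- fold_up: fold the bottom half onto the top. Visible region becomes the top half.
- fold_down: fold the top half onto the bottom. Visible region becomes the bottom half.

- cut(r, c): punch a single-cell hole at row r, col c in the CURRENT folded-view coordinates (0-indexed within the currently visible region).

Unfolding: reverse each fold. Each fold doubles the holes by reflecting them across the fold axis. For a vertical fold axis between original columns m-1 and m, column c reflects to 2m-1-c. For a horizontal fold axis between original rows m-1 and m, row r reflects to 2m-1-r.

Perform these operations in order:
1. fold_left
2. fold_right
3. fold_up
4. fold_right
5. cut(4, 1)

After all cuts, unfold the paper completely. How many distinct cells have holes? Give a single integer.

Op 1 fold_left: fold axis v@8; visible region now rows[0,16) x cols[0,8) = 16x8
Op 2 fold_right: fold axis v@4; visible region now rows[0,16) x cols[4,8) = 16x4
Op 3 fold_up: fold axis h@8; visible region now rows[0,8) x cols[4,8) = 8x4
Op 4 fold_right: fold axis v@6; visible region now rows[0,8) x cols[6,8) = 8x2
Op 5 cut(4, 1): punch at orig (4,7); cuts so far [(4, 7)]; region rows[0,8) x cols[6,8) = 8x2
Unfold 1 (reflect across v@6): 2 holes -> [(4, 4), (4, 7)]
Unfold 2 (reflect across h@8): 4 holes -> [(4, 4), (4, 7), (11, 4), (11, 7)]
Unfold 3 (reflect across v@4): 8 holes -> [(4, 0), (4, 3), (4, 4), (4, 7), (11, 0), (11, 3), (11, 4), (11, 7)]
Unfold 4 (reflect across v@8): 16 holes -> [(4, 0), (4, 3), (4, 4), (4, 7), (4, 8), (4, 11), (4, 12), (4, 15), (11, 0), (11, 3), (11, 4), (11, 7), (11, 8), (11, 11), (11, 12), (11, 15)]

Answer: 16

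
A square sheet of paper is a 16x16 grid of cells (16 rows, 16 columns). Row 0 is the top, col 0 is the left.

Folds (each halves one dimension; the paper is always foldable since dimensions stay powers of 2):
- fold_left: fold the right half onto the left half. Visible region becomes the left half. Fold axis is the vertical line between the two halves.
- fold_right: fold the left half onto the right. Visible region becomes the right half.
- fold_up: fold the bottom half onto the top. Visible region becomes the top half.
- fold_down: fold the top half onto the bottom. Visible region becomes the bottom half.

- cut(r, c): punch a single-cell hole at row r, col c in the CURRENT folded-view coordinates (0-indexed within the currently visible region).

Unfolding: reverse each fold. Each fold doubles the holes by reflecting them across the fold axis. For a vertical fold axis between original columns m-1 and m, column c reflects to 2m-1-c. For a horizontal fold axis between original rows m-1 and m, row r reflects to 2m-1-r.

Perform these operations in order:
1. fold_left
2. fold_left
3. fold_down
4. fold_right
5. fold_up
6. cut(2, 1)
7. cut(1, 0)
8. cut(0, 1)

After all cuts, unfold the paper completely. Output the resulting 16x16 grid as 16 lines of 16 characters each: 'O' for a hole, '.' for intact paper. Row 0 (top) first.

Answer: O..OO..OO..OO..O
.OO..OO..OO..OO.
O..OO..OO..OO..O
................
................
O..OO..OO..OO..O
.OO..OO..OO..OO.
O..OO..OO..OO..O
O..OO..OO..OO..O
.OO..OO..OO..OO.
O..OO..OO..OO..O
................
................
O..OO..OO..OO..O
.OO..OO..OO..OO.
O..OO..OO..OO..O

Derivation:
Op 1 fold_left: fold axis v@8; visible region now rows[0,16) x cols[0,8) = 16x8
Op 2 fold_left: fold axis v@4; visible region now rows[0,16) x cols[0,4) = 16x4
Op 3 fold_down: fold axis h@8; visible region now rows[8,16) x cols[0,4) = 8x4
Op 4 fold_right: fold axis v@2; visible region now rows[8,16) x cols[2,4) = 8x2
Op 5 fold_up: fold axis h@12; visible region now rows[8,12) x cols[2,4) = 4x2
Op 6 cut(2, 1): punch at orig (10,3); cuts so far [(10, 3)]; region rows[8,12) x cols[2,4) = 4x2
Op 7 cut(1, 0): punch at orig (9,2); cuts so far [(9, 2), (10, 3)]; region rows[8,12) x cols[2,4) = 4x2
Op 8 cut(0, 1): punch at orig (8,3); cuts so far [(8, 3), (9, 2), (10, 3)]; region rows[8,12) x cols[2,4) = 4x2
Unfold 1 (reflect across h@12): 6 holes -> [(8, 3), (9, 2), (10, 3), (13, 3), (14, 2), (15, 3)]
Unfold 2 (reflect across v@2): 12 holes -> [(8, 0), (8, 3), (9, 1), (9, 2), (10, 0), (10, 3), (13, 0), (13, 3), (14, 1), (14, 2), (15, 0), (15, 3)]
Unfold 3 (reflect across h@8): 24 holes -> [(0, 0), (0, 3), (1, 1), (1, 2), (2, 0), (2, 3), (5, 0), (5, 3), (6, 1), (6, 2), (7, 0), (7, 3), (8, 0), (8, 3), (9, 1), (9, 2), (10, 0), (10, 3), (13, 0), (13, 3), (14, 1), (14, 2), (15, 0), (15, 3)]
Unfold 4 (reflect across v@4): 48 holes -> [(0, 0), (0, 3), (0, 4), (0, 7), (1, 1), (1, 2), (1, 5), (1, 6), (2, 0), (2, 3), (2, 4), (2, 7), (5, 0), (5, 3), (5, 4), (5, 7), (6, 1), (6, 2), (6, 5), (6, 6), (7, 0), (7, 3), (7, 4), (7, 7), (8, 0), (8, 3), (8, 4), (8, 7), (9, 1), (9, 2), (9, 5), (9, 6), (10, 0), (10, 3), (10, 4), (10, 7), (13, 0), (13, 3), (13, 4), (13, 7), (14, 1), (14, 2), (14, 5), (14, 6), (15, 0), (15, 3), (15, 4), (15, 7)]
Unfold 5 (reflect across v@8): 96 holes -> [(0, 0), (0, 3), (0, 4), (0, 7), (0, 8), (0, 11), (0, 12), (0, 15), (1, 1), (1, 2), (1, 5), (1, 6), (1, 9), (1, 10), (1, 13), (1, 14), (2, 0), (2, 3), (2, 4), (2, 7), (2, 8), (2, 11), (2, 12), (2, 15), (5, 0), (5, 3), (5, 4), (5, 7), (5, 8), (5, 11), (5, 12), (5, 15), (6, 1), (6, 2), (6, 5), (6, 6), (6, 9), (6, 10), (6, 13), (6, 14), (7, 0), (7, 3), (7, 4), (7, 7), (7, 8), (7, 11), (7, 12), (7, 15), (8, 0), (8, 3), (8, 4), (8, 7), (8, 8), (8, 11), (8, 12), (8, 15), (9, 1), (9, 2), (9, 5), (9, 6), (9, 9), (9, 10), (9, 13), (9, 14), (10, 0), (10, 3), (10, 4), (10, 7), (10, 8), (10, 11), (10, 12), (10, 15), (13, 0), (13, 3), (13, 4), (13, 7), (13, 8), (13, 11), (13, 12), (13, 15), (14, 1), (14, 2), (14, 5), (14, 6), (14, 9), (14, 10), (14, 13), (14, 14), (15, 0), (15, 3), (15, 4), (15, 7), (15, 8), (15, 11), (15, 12), (15, 15)]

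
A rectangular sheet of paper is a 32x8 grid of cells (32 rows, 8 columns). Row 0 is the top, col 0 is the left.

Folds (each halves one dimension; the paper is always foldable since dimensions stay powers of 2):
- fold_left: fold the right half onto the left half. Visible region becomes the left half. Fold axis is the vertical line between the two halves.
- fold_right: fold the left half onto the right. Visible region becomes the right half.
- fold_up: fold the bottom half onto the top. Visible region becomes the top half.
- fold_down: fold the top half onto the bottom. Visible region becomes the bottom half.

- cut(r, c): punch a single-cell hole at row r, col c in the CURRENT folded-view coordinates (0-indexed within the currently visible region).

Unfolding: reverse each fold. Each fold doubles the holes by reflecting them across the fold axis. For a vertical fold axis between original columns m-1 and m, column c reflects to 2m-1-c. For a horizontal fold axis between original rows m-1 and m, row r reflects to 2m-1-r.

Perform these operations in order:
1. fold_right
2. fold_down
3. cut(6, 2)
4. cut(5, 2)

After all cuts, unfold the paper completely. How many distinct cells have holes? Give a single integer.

Answer: 8

Derivation:
Op 1 fold_right: fold axis v@4; visible region now rows[0,32) x cols[4,8) = 32x4
Op 2 fold_down: fold axis h@16; visible region now rows[16,32) x cols[4,8) = 16x4
Op 3 cut(6, 2): punch at orig (22,6); cuts so far [(22, 6)]; region rows[16,32) x cols[4,8) = 16x4
Op 4 cut(5, 2): punch at orig (21,6); cuts so far [(21, 6), (22, 6)]; region rows[16,32) x cols[4,8) = 16x4
Unfold 1 (reflect across h@16): 4 holes -> [(9, 6), (10, 6), (21, 6), (22, 6)]
Unfold 2 (reflect across v@4): 8 holes -> [(9, 1), (9, 6), (10, 1), (10, 6), (21, 1), (21, 6), (22, 1), (22, 6)]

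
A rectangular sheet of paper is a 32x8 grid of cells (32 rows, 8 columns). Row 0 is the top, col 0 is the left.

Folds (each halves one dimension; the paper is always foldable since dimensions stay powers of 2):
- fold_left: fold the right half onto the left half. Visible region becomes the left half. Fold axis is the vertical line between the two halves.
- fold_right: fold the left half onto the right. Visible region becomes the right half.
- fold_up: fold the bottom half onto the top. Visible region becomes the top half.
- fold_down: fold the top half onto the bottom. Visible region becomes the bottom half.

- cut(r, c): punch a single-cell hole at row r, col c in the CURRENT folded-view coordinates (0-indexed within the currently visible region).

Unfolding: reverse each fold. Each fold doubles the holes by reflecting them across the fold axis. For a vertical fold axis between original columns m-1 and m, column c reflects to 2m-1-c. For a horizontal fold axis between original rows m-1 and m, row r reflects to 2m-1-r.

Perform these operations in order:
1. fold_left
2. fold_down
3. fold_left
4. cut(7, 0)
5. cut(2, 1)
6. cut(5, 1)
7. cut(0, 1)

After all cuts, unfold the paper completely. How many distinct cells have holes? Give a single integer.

Op 1 fold_left: fold axis v@4; visible region now rows[0,32) x cols[0,4) = 32x4
Op 2 fold_down: fold axis h@16; visible region now rows[16,32) x cols[0,4) = 16x4
Op 3 fold_left: fold axis v@2; visible region now rows[16,32) x cols[0,2) = 16x2
Op 4 cut(7, 0): punch at orig (23,0); cuts so far [(23, 0)]; region rows[16,32) x cols[0,2) = 16x2
Op 5 cut(2, 1): punch at orig (18,1); cuts so far [(18, 1), (23, 0)]; region rows[16,32) x cols[0,2) = 16x2
Op 6 cut(5, 1): punch at orig (21,1); cuts so far [(18, 1), (21, 1), (23, 0)]; region rows[16,32) x cols[0,2) = 16x2
Op 7 cut(0, 1): punch at orig (16,1); cuts so far [(16, 1), (18, 1), (21, 1), (23, 0)]; region rows[16,32) x cols[0,2) = 16x2
Unfold 1 (reflect across v@2): 8 holes -> [(16, 1), (16, 2), (18, 1), (18, 2), (21, 1), (21, 2), (23, 0), (23, 3)]
Unfold 2 (reflect across h@16): 16 holes -> [(8, 0), (8, 3), (10, 1), (10, 2), (13, 1), (13, 2), (15, 1), (15, 2), (16, 1), (16, 2), (18, 1), (18, 2), (21, 1), (21, 2), (23, 0), (23, 3)]
Unfold 3 (reflect across v@4): 32 holes -> [(8, 0), (8, 3), (8, 4), (8, 7), (10, 1), (10, 2), (10, 5), (10, 6), (13, 1), (13, 2), (13, 5), (13, 6), (15, 1), (15, 2), (15, 5), (15, 6), (16, 1), (16, 2), (16, 5), (16, 6), (18, 1), (18, 2), (18, 5), (18, 6), (21, 1), (21, 2), (21, 5), (21, 6), (23, 0), (23, 3), (23, 4), (23, 7)]

Answer: 32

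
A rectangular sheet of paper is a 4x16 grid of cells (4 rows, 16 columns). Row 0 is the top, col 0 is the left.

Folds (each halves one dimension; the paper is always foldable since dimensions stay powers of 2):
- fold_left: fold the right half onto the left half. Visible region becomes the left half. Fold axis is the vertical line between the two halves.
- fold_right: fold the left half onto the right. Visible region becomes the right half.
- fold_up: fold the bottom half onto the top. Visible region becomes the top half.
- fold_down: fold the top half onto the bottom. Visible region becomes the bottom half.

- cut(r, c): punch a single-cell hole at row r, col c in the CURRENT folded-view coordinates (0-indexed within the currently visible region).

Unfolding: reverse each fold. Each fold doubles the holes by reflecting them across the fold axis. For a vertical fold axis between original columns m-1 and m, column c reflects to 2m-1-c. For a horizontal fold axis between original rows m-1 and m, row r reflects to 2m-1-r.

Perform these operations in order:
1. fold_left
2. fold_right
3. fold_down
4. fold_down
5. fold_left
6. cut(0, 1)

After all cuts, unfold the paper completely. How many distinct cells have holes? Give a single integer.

Op 1 fold_left: fold axis v@8; visible region now rows[0,4) x cols[0,8) = 4x8
Op 2 fold_right: fold axis v@4; visible region now rows[0,4) x cols[4,8) = 4x4
Op 3 fold_down: fold axis h@2; visible region now rows[2,4) x cols[4,8) = 2x4
Op 4 fold_down: fold axis h@3; visible region now rows[3,4) x cols[4,8) = 1x4
Op 5 fold_left: fold axis v@6; visible region now rows[3,4) x cols[4,6) = 1x2
Op 6 cut(0, 1): punch at orig (3,5); cuts so far [(3, 5)]; region rows[3,4) x cols[4,6) = 1x2
Unfold 1 (reflect across v@6): 2 holes -> [(3, 5), (3, 6)]
Unfold 2 (reflect across h@3): 4 holes -> [(2, 5), (2, 6), (3, 5), (3, 6)]
Unfold 3 (reflect across h@2): 8 holes -> [(0, 5), (0, 6), (1, 5), (1, 6), (2, 5), (2, 6), (3, 5), (3, 6)]
Unfold 4 (reflect across v@4): 16 holes -> [(0, 1), (0, 2), (0, 5), (0, 6), (1, 1), (1, 2), (1, 5), (1, 6), (2, 1), (2, 2), (2, 5), (2, 6), (3, 1), (3, 2), (3, 5), (3, 6)]
Unfold 5 (reflect across v@8): 32 holes -> [(0, 1), (0, 2), (0, 5), (0, 6), (0, 9), (0, 10), (0, 13), (0, 14), (1, 1), (1, 2), (1, 5), (1, 6), (1, 9), (1, 10), (1, 13), (1, 14), (2, 1), (2, 2), (2, 5), (2, 6), (2, 9), (2, 10), (2, 13), (2, 14), (3, 1), (3, 2), (3, 5), (3, 6), (3, 9), (3, 10), (3, 13), (3, 14)]

Answer: 32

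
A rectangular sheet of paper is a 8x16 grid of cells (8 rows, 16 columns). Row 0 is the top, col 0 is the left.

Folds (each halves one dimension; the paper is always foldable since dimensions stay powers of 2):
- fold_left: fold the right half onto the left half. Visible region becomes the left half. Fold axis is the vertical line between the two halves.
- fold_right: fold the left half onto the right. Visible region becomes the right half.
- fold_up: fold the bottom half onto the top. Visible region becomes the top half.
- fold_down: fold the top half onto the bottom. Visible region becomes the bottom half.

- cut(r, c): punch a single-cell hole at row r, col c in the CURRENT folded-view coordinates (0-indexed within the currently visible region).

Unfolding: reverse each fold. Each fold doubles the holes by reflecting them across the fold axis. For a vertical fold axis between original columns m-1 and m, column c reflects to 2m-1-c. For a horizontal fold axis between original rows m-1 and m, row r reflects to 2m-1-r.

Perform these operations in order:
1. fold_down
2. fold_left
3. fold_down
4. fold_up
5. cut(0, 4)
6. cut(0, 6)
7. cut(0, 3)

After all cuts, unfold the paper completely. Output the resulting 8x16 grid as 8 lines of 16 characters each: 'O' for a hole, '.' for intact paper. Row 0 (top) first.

Answer: ...OO.O..O.OO...
...OO.O..O.OO...
...OO.O..O.OO...
...OO.O..O.OO...
...OO.O..O.OO...
...OO.O..O.OO...
...OO.O..O.OO...
...OO.O..O.OO...

Derivation:
Op 1 fold_down: fold axis h@4; visible region now rows[4,8) x cols[0,16) = 4x16
Op 2 fold_left: fold axis v@8; visible region now rows[4,8) x cols[0,8) = 4x8
Op 3 fold_down: fold axis h@6; visible region now rows[6,8) x cols[0,8) = 2x8
Op 4 fold_up: fold axis h@7; visible region now rows[6,7) x cols[0,8) = 1x8
Op 5 cut(0, 4): punch at orig (6,4); cuts so far [(6, 4)]; region rows[6,7) x cols[0,8) = 1x8
Op 6 cut(0, 6): punch at orig (6,6); cuts so far [(6, 4), (6, 6)]; region rows[6,7) x cols[0,8) = 1x8
Op 7 cut(0, 3): punch at orig (6,3); cuts so far [(6, 3), (6, 4), (6, 6)]; region rows[6,7) x cols[0,8) = 1x8
Unfold 1 (reflect across h@7): 6 holes -> [(6, 3), (6, 4), (6, 6), (7, 3), (7, 4), (7, 6)]
Unfold 2 (reflect across h@6): 12 holes -> [(4, 3), (4, 4), (4, 6), (5, 3), (5, 4), (5, 6), (6, 3), (6, 4), (6, 6), (7, 3), (7, 4), (7, 6)]
Unfold 3 (reflect across v@8): 24 holes -> [(4, 3), (4, 4), (4, 6), (4, 9), (4, 11), (4, 12), (5, 3), (5, 4), (5, 6), (5, 9), (5, 11), (5, 12), (6, 3), (6, 4), (6, 6), (6, 9), (6, 11), (6, 12), (7, 3), (7, 4), (7, 6), (7, 9), (7, 11), (7, 12)]
Unfold 4 (reflect across h@4): 48 holes -> [(0, 3), (0, 4), (0, 6), (0, 9), (0, 11), (0, 12), (1, 3), (1, 4), (1, 6), (1, 9), (1, 11), (1, 12), (2, 3), (2, 4), (2, 6), (2, 9), (2, 11), (2, 12), (3, 3), (3, 4), (3, 6), (3, 9), (3, 11), (3, 12), (4, 3), (4, 4), (4, 6), (4, 9), (4, 11), (4, 12), (5, 3), (5, 4), (5, 6), (5, 9), (5, 11), (5, 12), (6, 3), (6, 4), (6, 6), (6, 9), (6, 11), (6, 12), (7, 3), (7, 4), (7, 6), (7, 9), (7, 11), (7, 12)]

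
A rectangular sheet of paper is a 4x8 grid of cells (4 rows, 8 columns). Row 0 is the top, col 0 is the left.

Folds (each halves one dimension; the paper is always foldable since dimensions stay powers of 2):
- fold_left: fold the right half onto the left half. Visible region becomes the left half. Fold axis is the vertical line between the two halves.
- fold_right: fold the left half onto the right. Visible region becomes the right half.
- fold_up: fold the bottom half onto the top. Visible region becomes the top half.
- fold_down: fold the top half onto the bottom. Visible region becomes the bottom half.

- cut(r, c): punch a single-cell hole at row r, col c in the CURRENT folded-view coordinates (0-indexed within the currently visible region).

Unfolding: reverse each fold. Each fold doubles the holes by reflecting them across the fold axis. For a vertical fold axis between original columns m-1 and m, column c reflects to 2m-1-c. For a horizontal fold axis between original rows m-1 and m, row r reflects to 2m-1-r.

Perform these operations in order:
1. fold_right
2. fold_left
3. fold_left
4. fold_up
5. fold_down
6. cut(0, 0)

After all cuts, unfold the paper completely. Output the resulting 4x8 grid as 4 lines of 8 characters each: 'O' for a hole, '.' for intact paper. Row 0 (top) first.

Op 1 fold_right: fold axis v@4; visible region now rows[0,4) x cols[4,8) = 4x4
Op 2 fold_left: fold axis v@6; visible region now rows[0,4) x cols[4,6) = 4x2
Op 3 fold_left: fold axis v@5; visible region now rows[0,4) x cols[4,5) = 4x1
Op 4 fold_up: fold axis h@2; visible region now rows[0,2) x cols[4,5) = 2x1
Op 5 fold_down: fold axis h@1; visible region now rows[1,2) x cols[4,5) = 1x1
Op 6 cut(0, 0): punch at orig (1,4); cuts so far [(1, 4)]; region rows[1,2) x cols[4,5) = 1x1
Unfold 1 (reflect across h@1): 2 holes -> [(0, 4), (1, 4)]
Unfold 2 (reflect across h@2): 4 holes -> [(0, 4), (1, 4), (2, 4), (3, 4)]
Unfold 3 (reflect across v@5): 8 holes -> [(0, 4), (0, 5), (1, 4), (1, 5), (2, 4), (2, 5), (3, 4), (3, 5)]
Unfold 4 (reflect across v@6): 16 holes -> [(0, 4), (0, 5), (0, 6), (0, 7), (1, 4), (1, 5), (1, 6), (1, 7), (2, 4), (2, 5), (2, 6), (2, 7), (3, 4), (3, 5), (3, 6), (3, 7)]
Unfold 5 (reflect across v@4): 32 holes -> [(0, 0), (0, 1), (0, 2), (0, 3), (0, 4), (0, 5), (0, 6), (0, 7), (1, 0), (1, 1), (1, 2), (1, 3), (1, 4), (1, 5), (1, 6), (1, 7), (2, 0), (2, 1), (2, 2), (2, 3), (2, 4), (2, 5), (2, 6), (2, 7), (3, 0), (3, 1), (3, 2), (3, 3), (3, 4), (3, 5), (3, 6), (3, 7)]

Answer: OOOOOOOO
OOOOOOOO
OOOOOOOO
OOOOOOOO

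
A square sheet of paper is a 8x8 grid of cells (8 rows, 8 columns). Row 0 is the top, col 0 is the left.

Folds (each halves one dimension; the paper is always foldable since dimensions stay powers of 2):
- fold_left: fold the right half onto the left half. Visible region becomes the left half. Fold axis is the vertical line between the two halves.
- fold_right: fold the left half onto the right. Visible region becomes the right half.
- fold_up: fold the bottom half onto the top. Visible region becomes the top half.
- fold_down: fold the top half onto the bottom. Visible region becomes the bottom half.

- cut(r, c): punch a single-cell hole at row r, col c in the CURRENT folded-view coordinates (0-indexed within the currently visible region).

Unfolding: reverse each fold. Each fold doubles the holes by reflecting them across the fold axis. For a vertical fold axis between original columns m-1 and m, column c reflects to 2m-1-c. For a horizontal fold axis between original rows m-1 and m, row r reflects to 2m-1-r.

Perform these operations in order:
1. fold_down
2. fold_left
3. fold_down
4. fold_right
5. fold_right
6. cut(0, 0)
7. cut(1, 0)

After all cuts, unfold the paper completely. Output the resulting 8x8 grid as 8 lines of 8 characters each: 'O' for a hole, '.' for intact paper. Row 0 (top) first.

Answer: OOOOOOOO
OOOOOOOO
OOOOOOOO
OOOOOOOO
OOOOOOOO
OOOOOOOO
OOOOOOOO
OOOOOOOO

Derivation:
Op 1 fold_down: fold axis h@4; visible region now rows[4,8) x cols[0,8) = 4x8
Op 2 fold_left: fold axis v@4; visible region now rows[4,8) x cols[0,4) = 4x4
Op 3 fold_down: fold axis h@6; visible region now rows[6,8) x cols[0,4) = 2x4
Op 4 fold_right: fold axis v@2; visible region now rows[6,8) x cols[2,4) = 2x2
Op 5 fold_right: fold axis v@3; visible region now rows[6,8) x cols[3,4) = 2x1
Op 6 cut(0, 0): punch at orig (6,3); cuts so far [(6, 3)]; region rows[6,8) x cols[3,4) = 2x1
Op 7 cut(1, 0): punch at orig (7,3); cuts so far [(6, 3), (7, 3)]; region rows[6,8) x cols[3,4) = 2x1
Unfold 1 (reflect across v@3): 4 holes -> [(6, 2), (6, 3), (7, 2), (7, 3)]
Unfold 2 (reflect across v@2): 8 holes -> [(6, 0), (6, 1), (6, 2), (6, 3), (7, 0), (7, 1), (7, 2), (7, 3)]
Unfold 3 (reflect across h@6): 16 holes -> [(4, 0), (4, 1), (4, 2), (4, 3), (5, 0), (5, 1), (5, 2), (5, 3), (6, 0), (6, 1), (6, 2), (6, 3), (7, 0), (7, 1), (7, 2), (7, 3)]
Unfold 4 (reflect across v@4): 32 holes -> [(4, 0), (4, 1), (4, 2), (4, 3), (4, 4), (4, 5), (4, 6), (4, 7), (5, 0), (5, 1), (5, 2), (5, 3), (5, 4), (5, 5), (5, 6), (5, 7), (6, 0), (6, 1), (6, 2), (6, 3), (6, 4), (6, 5), (6, 6), (6, 7), (7, 0), (7, 1), (7, 2), (7, 3), (7, 4), (7, 5), (7, 6), (7, 7)]
Unfold 5 (reflect across h@4): 64 holes -> [(0, 0), (0, 1), (0, 2), (0, 3), (0, 4), (0, 5), (0, 6), (0, 7), (1, 0), (1, 1), (1, 2), (1, 3), (1, 4), (1, 5), (1, 6), (1, 7), (2, 0), (2, 1), (2, 2), (2, 3), (2, 4), (2, 5), (2, 6), (2, 7), (3, 0), (3, 1), (3, 2), (3, 3), (3, 4), (3, 5), (3, 6), (3, 7), (4, 0), (4, 1), (4, 2), (4, 3), (4, 4), (4, 5), (4, 6), (4, 7), (5, 0), (5, 1), (5, 2), (5, 3), (5, 4), (5, 5), (5, 6), (5, 7), (6, 0), (6, 1), (6, 2), (6, 3), (6, 4), (6, 5), (6, 6), (6, 7), (7, 0), (7, 1), (7, 2), (7, 3), (7, 4), (7, 5), (7, 6), (7, 7)]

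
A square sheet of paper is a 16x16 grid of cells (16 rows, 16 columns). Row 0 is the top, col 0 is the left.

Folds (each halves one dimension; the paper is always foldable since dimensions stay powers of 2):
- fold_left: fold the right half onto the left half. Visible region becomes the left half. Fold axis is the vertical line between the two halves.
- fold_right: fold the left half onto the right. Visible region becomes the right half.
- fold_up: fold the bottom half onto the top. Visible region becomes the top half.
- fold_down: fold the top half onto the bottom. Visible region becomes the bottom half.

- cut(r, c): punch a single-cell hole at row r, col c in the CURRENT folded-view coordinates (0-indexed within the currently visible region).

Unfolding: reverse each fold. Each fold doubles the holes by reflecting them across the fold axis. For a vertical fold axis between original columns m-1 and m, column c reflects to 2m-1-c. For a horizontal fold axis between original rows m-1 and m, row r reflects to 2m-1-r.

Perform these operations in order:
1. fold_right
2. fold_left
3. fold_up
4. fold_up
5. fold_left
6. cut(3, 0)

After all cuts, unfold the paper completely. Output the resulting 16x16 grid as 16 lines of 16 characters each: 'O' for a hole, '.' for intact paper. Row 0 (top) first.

Answer: ................
................
................
O..OO..OO..OO..O
O..OO..OO..OO..O
................
................
................
................
................
................
O..OO..OO..OO..O
O..OO..OO..OO..O
................
................
................

Derivation:
Op 1 fold_right: fold axis v@8; visible region now rows[0,16) x cols[8,16) = 16x8
Op 2 fold_left: fold axis v@12; visible region now rows[0,16) x cols[8,12) = 16x4
Op 3 fold_up: fold axis h@8; visible region now rows[0,8) x cols[8,12) = 8x4
Op 4 fold_up: fold axis h@4; visible region now rows[0,4) x cols[8,12) = 4x4
Op 5 fold_left: fold axis v@10; visible region now rows[0,4) x cols[8,10) = 4x2
Op 6 cut(3, 0): punch at orig (3,8); cuts so far [(3, 8)]; region rows[0,4) x cols[8,10) = 4x2
Unfold 1 (reflect across v@10): 2 holes -> [(3, 8), (3, 11)]
Unfold 2 (reflect across h@4): 4 holes -> [(3, 8), (3, 11), (4, 8), (4, 11)]
Unfold 3 (reflect across h@8): 8 holes -> [(3, 8), (3, 11), (4, 8), (4, 11), (11, 8), (11, 11), (12, 8), (12, 11)]
Unfold 4 (reflect across v@12): 16 holes -> [(3, 8), (3, 11), (3, 12), (3, 15), (4, 8), (4, 11), (4, 12), (4, 15), (11, 8), (11, 11), (11, 12), (11, 15), (12, 8), (12, 11), (12, 12), (12, 15)]
Unfold 5 (reflect across v@8): 32 holes -> [(3, 0), (3, 3), (3, 4), (3, 7), (3, 8), (3, 11), (3, 12), (3, 15), (4, 0), (4, 3), (4, 4), (4, 7), (4, 8), (4, 11), (4, 12), (4, 15), (11, 0), (11, 3), (11, 4), (11, 7), (11, 8), (11, 11), (11, 12), (11, 15), (12, 0), (12, 3), (12, 4), (12, 7), (12, 8), (12, 11), (12, 12), (12, 15)]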